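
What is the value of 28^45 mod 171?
1

Repeated squaring. Binary of 45 = 101101.
28^1 ≡ 28 (mod 171); 28^2 ≡ 100 (mod 171); 28^4 ≡ 82 (mod 171); 28^8 ≡ 55 (mod 171); 28^16 ≡ 118 (mod 171); 28^32 ≡ 73 (mod 171)
28^45 = 28^1 × 28^4 × 28^8 × 28^32 ≡ 1 (mod 171)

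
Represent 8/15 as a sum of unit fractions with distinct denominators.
1/2 + 1/30

Greedy algorithm:
8/15: ceiling(15/8) = 2, use 1/2
1/30: ceiling(30/1) = 30, use 1/30
Result: 8/15 = 1/2 + 1/30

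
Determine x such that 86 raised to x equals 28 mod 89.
69

Baby-step giant-step with step n = ⌈√89⌉ = 10.
Baby steps 86^j mod 89 (j:value) for j=0..9: 0:1, 1:86, 2:9, 3:62, 4:81, 5:24, 6:17, 7:38, 8:64, 9:75.
Giant-step multiplier: 86^(-10) ≡ 86^(88-10) = 86^78 ≡ 53 (mod 89).
Giant steps γ_i = 28·53^i mod 89: γ_0=28, γ_1=60, γ_2=65, γ_3=63, γ_4=46, γ_5=35, γ_6=75 (in table at j=9).
x = i·n + j = 6·10 + 9 = 69.
Check: 86^69 ≡ 28 (mod 89).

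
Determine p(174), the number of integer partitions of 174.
397125074750

p(n) counts ways to write n as a sum of positive integers (order ignored).
Euler's pentagonal recurrence: p(k) = p(k-1) + p(k-2) - p(k-5) - p(k-7) + p(k-12) + p(k-15) - ... (offsets j(3j∓1)/2, signs ++--, p(0)=1, p(<0)=0).
DP table for k = 0..173: p(0)=1, p(1)=1, p(2)=2, p(3)=3, p(4)=5, p(5)=7, p(6)=11, p(7)=15, p(8)=22, p(9)=30, p(10)=42, p(11)=56, p(12)=77, p(13)=101, p(14)=135, p(15)=176, p(16)=231, p(17)=297, p(18)=385, p(19)=490, p(20)=627, p(21)=792, p(22)=1002, p(23)=1255, p(24)=1575, p(25)=1958, p(26)=2436, p(27)=3010, p(28)=3718, p(29)=4565, p(30)=5604, p(31)=6842, p(32)=8349, p(33)=10143, p(34)=12310, p(35)=14883, p(36)=17977, p(37)=21637, p(38)=26015, p(39)=31185, p(40)=37338, p(41)=44583, p(42)=53174, p(43)=63261, p(44)=75175, p(45)=89134, p(46)=105558, p(47)=124754, p(48)=147273, p(49)=173525, p(50)=204226, p(51)=239943, p(52)=281589, p(53)=329931, p(54)=386155, p(55)=451276, p(56)=526823, p(57)=614154, p(58)=715220, p(59)=831820, p(60)=966467, p(61)=1121505, p(62)=1300156, p(63)=1505499, p(64)=1741630, p(65)=2012558, p(66)=2323520, p(67)=2679689, p(68)=3087735, p(69)=3554345, p(70)=4087968, p(71)=4697205, p(72)=5392783, p(73)=6185689, p(74)=7089500, p(75)=8118264, p(76)=9289091, p(77)=10619863, p(78)=12132164, p(79)=13848650, p(80)=15796476, p(81)=18004327, p(82)=20506255, p(83)=23338469, p(84)=26543660, p(85)=30167357, p(86)=34262962, p(87)=38887673, p(88)=44108109, p(89)=49995925, p(90)=56634173, p(91)=64112359, p(92)=72533807, p(93)=82010177, p(94)=92669720, p(95)=104651419, p(96)=118114304, p(97)=133230930, p(98)=150198136, p(99)=169229875, p(100)=190569292, p(101)=214481126, p(102)=241265379, p(103)=271248950, p(104)=304801365, p(105)=342325709, p(106)=384276336, p(107)=431149389, p(108)=483502844, p(109)=541946240, p(110)=607163746, p(111)=679903203, p(112)=761002156, p(113)=851376628, p(114)=952050665, p(115)=1064144451, p(116)=1188908248, p(117)=1327710076, p(118)=1482074143, p(119)=1653668665, p(120)=1844349560, p(121)=2056148051, p(122)=2291320912, p(123)=2552338241, p(124)=2841940500, p(125)=3163127352, p(126)=3519222692, p(127)=3913864295, p(128)=4351078600, p(129)=4835271870, p(130)=5371315400, p(131)=5964539504, p(132)=6620830889, p(133)=7346629512, p(134)=8149040695, p(135)=9035836076, p(136)=10015581680, p(137)=11097645016, p(138)=12292341831, p(139)=13610949895, p(140)=15065878135, p(141)=16670689208, p(142)=18440293320, p(143)=20390982757, p(144)=22540654445, p(145)=24908858009, p(146)=27517052599, p(147)=30388671978, p(148)=33549419497, p(149)=37027355200, p(150)=40853235313, p(151)=45060624582, p(152)=49686288421, p(153)=54770336324, p(154)=60356673280, p(155)=66493182097, p(156)=73232243759, p(157)=80630964769, p(158)=88751778802, p(159)=97662728555, p(160)=107438159466, p(161)=118159068427, p(162)=129913904637, p(163)=142798995930, p(164)=156919475295, p(165)=172389800255, p(166)=189334822579, p(167)=207890420102, p(168)=228204732751, p(169)=250438925115, p(170)=274768617130, p(171)=301384802048, p(172)=330495499613, p(173)=362326859895.
Final step: p(174) = p(173) + p(172) - p(169) - p(167) + p(162) + p(159) - p(152) - p(148) + p(139) + p(134) - p(123) - p(117) + p(104) + p(97) - p(82) - p(74) + p(57) + p(48) - p(29) - p(19)
= 362326859895 + 330495499613 - 250438925115 - 207890420102 + 129913904637 + 97662728555 - 49686288421 - 33549419497 + 13610949895 + 8149040695 - 2552338241 - 1327710076 + 304801365 + 133230930 - 20506255 - 7089500 + 614154 + 147273 - 4565 - 490
= 397125074750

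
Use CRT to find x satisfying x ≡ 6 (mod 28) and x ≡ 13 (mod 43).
314

Using Chinese Remainder Theorem:
M = 28 × 43 = 1204
M1 = 43, M2 = 28
y1 = 43^(-1) mod 28 = 15
y2 = 28^(-1) mod 43 = 20
x = (6×43×15 + 13×28×20) mod 1204 = 314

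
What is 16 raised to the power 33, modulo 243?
172

Repeated squaring. Binary of 33 = 100001.
16^1 ≡ 16 (mod 243); 16^2 ≡ 13 (mod 243); 16^4 ≡ 169 (mod 243); 16^8 ≡ 130 (mod 243); 16^16 ≡ 133 (mod 243); 16^32 ≡ 193 (mod 243)
16^33 = 16^1 × 16^32 ≡ 172 (mod 243)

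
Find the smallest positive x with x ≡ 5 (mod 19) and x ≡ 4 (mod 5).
24

Using Chinese Remainder Theorem:
M = 19 × 5 = 95
M1 = 5, M2 = 19
y1 = 5^(-1) mod 19 = 4
y2 = 19^(-1) mod 5 = 4
x = (5×5×4 + 4×19×4) mod 95 = 24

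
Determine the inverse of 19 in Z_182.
115

gcd(19, 182) = 1, so the inverse exists.
Extended Euclidean algorithm on (182, 19):
182 = 9 × 19 + 11  ⟹  11 = (1)·182 + (-9)·19
19 = 1 × 11 + 8  ⟹  8 = (-1)·182 + (10)·19
11 = 1 × 8 + 3  ⟹  3 = (2)·182 + (-19)·19
8 = 2 × 3 + 2  ⟹  2 = (-5)·182 + (48)·19
3 = 1 × 2 + 1  ⟹  1 = (7)·182 + (-67)·19
So (-67)·19 ≡ 1 (mod 182), i.e. 19^(-1) ≡ -67 ≡ 115 (mod 182).
Check: 19 × 115 = 2185 ≡ 1 (mod 182)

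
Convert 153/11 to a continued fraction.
[13; 1, 10]

Euclidean algorithm steps:
153 = 13 × 11 + 10
11 = 1 × 10 + 1
10 = 10 × 1 + 0
Continued fraction: [13; 1, 10]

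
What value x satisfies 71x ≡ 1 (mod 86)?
63

gcd(71, 86) = 1, so the inverse exists.
Extended Euclidean algorithm on (86, 71):
86 = 1 × 71 + 15  ⟹  15 = (1)·86 + (-1)·71
71 = 4 × 15 + 11  ⟹  11 = (-4)·86 + (5)·71
15 = 1 × 11 + 4  ⟹  4 = (5)·86 + (-6)·71
11 = 2 × 4 + 3  ⟹  3 = (-14)·86 + (17)·71
4 = 1 × 3 + 1  ⟹  1 = (19)·86 + (-23)·71
So (-23)·71 ≡ 1 (mod 86), i.e. 71^(-1) ≡ -23 ≡ 63 (mod 86).
Check: 71 × 63 = 4473 ≡ 1 (mod 86)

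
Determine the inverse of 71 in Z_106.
3

gcd(71, 106) = 1, so the inverse exists.
Extended Euclidean algorithm on (106, 71):
106 = 1 × 71 + 35  ⟹  35 = (1)·106 + (-1)·71
71 = 2 × 35 + 1  ⟹  1 = (-2)·106 + (3)·71
So (3)·71 ≡ 1 (mod 106), i.e. 71^(-1) ≡ 3 (mod 106).
Check: 71 × 3 = 213 ≡ 1 (mod 106)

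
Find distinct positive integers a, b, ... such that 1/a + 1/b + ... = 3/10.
1/4 + 1/20

Greedy algorithm:
3/10: ceiling(10/3) = 4, use 1/4
1/20: ceiling(20/1) = 20, use 1/20
Result: 3/10 = 1/4 + 1/20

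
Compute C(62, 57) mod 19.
1

Using Lucas' theorem:
Write n=62 and k=57 in base 19:
n in base 19: [3, 5]
k in base 19: [3, 0]
C(62,57) mod 19 = ∏ C(n_i, k_i) mod 19
Digit binomials (mod 19): C(3,3) = 1; C(5,0) = 1
Product: 1 × 1 = 1 ≡ 1 (mod 19)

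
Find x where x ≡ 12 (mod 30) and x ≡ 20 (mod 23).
342

Using Chinese Remainder Theorem:
M = 30 × 23 = 690
M1 = 23, M2 = 30
y1 = 23^(-1) mod 30 = 17
y2 = 30^(-1) mod 23 = 10
x = (12×23×17 + 20×30×10) mod 690 = 342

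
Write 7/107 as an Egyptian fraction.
1/16 + 1/343 + 1/195739 + 1/114941072624

Greedy algorithm:
7/107: ceiling(107/7) = 16, use 1/16
5/1712: ceiling(1712/5) = 343, use 1/343
3/587216: ceiling(587216/3) = 195739, use 1/195739
1/114941072624: ceiling(114941072624/1) = 114941072624, use 1/114941072624
Result: 7/107 = 1/16 + 1/343 + 1/195739 + 1/114941072624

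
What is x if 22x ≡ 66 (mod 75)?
x ≡ 3 (mod 75)

gcd(22, 75) = 1, which divides 66, so solutions exist.
Find 22^(-1) mod 75 by the extended Euclidean algorithm:
75 = 3 × 22 + 9  ⟹  9 = (1)·75 + (-3)·22
22 = 2 × 9 + 4  ⟹  4 = (-2)·75 + (7)·22
9 = 2 × 4 + 1  ⟹  1 = (5)·75 + (-17)·22
So (-17)·22 ≡ 1 (mod 75), i.e. 22^(-1) ≡ -17 ≡ 58 (mod 75).
x ≡ 58 × 66 = 3828 ≡ 3 (mod 75).
Check: 22 × 3 = 66 ≡ 66 (mod 75).
Unique solution: x ≡ 3 (mod 75)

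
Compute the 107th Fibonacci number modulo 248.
233

Matrix identity: Q^n = [[F_(n+1), F_n], [F_n, F_(n-1)]] with Q = [[1,1],[1,0]].
n = 107 = 1101011₂. Square-and-multiply, entries mod 248:
Q^1 = [[1,1],[1,0]]
Q^3 = (Q^1)²·Q = [[3,2],[2,1]]
Q^6 = (Q^3)² = [[13,8],[8,5]]
Q^13 = (Q^6)²·Q = [[129,233],[233,144]]
Q^26 = (Q^13)² = [[2,121],[121,129]]
Q^53 = (Q^26)²·Q = [[240,13],[13,227]]
Q^107 = (Q^53)²·Q = [[104,233],[233,119]]
F_107 mod 248 = Q^107[0][1] = 233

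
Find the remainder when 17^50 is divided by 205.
114

Repeated squaring. Binary of 50 = 110010.
17^1 ≡ 17 (mod 205); 17^2 ≡ 84 (mod 205); 17^4 ≡ 86 (mod 205); 17^8 ≡ 16 (mod 205); 17^16 ≡ 51 (mod 205); 17^32 ≡ 141 (mod 205)
17^50 = 17^2 × 17^16 × 17^32 ≡ 114 (mod 205)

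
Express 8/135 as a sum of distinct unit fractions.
1/17 + 1/2295

Greedy algorithm:
8/135: ceiling(135/8) = 17, use 1/17
1/2295: ceiling(2295/1) = 2295, use 1/2295
Result: 8/135 = 1/17 + 1/2295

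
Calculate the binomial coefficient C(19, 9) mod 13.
0

Using Lucas' theorem:
Write n=19 and k=9 in base 13:
n in base 13: [1, 6]
k in base 13: [0, 9]
C(19,9) mod 13 = ∏ C(n_i, k_i) mod 13
Digit binomials (mod 13): C(1,0) = 1; C(6,9) = 0 (k_i > n_i)
Product: 1 × 0 = 0 ≡ 0 (mod 13)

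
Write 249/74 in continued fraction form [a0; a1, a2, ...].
[3; 2, 1, 2, 1, 6]

Euclidean algorithm steps:
249 = 3 × 74 + 27
74 = 2 × 27 + 20
27 = 1 × 20 + 7
20 = 2 × 7 + 6
7 = 1 × 6 + 1
6 = 6 × 1 + 0
Continued fraction: [3; 2, 1, 2, 1, 6]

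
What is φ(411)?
272

411 = 3 × 137
φ(n) = n × ∏(1 - 1/p) for each prime p dividing n
φ(411) = 411 × (1 - 1/3) × (1 - 1/137) = 272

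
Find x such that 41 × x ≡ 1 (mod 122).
3

gcd(41, 122) = 1, so the inverse exists.
Extended Euclidean algorithm on (122, 41):
122 = 2 × 41 + 40  ⟹  40 = (1)·122 + (-2)·41
41 = 1 × 40 + 1  ⟹  1 = (-1)·122 + (3)·41
So (3)·41 ≡ 1 (mod 122), i.e. 41^(-1) ≡ 3 (mod 122).
Check: 41 × 3 = 123 ≡ 1 (mod 122)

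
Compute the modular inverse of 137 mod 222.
47

gcd(137, 222) = 1, so the inverse exists.
Extended Euclidean algorithm on (222, 137):
222 = 1 × 137 + 85  ⟹  85 = (1)·222 + (-1)·137
137 = 1 × 85 + 52  ⟹  52 = (-1)·222 + (2)·137
85 = 1 × 52 + 33  ⟹  33 = (2)·222 + (-3)·137
52 = 1 × 33 + 19  ⟹  19 = (-3)·222 + (5)·137
33 = 1 × 19 + 14  ⟹  14 = (5)·222 + (-8)·137
19 = 1 × 14 + 5  ⟹  5 = (-8)·222 + (13)·137
14 = 2 × 5 + 4  ⟹  4 = (21)·222 + (-34)·137
5 = 1 × 4 + 1  ⟹  1 = (-29)·222 + (47)·137
So (47)·137 ≡ 1 (mod 222), i.e. 137^(-1) ≡ 47 (mod 222).
Check: 137 × 47 = 6439 ≡ 1 (mod 222)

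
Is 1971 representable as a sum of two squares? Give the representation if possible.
Not possible

Factorization: 1971 = 3^3 × 73
By Fermat: n is sum of two squares iff every prime p ≡ 3 (mod 4) appears to even power.
Prime(s) ≡ 3 (mod 4) with odd exponent: [(3, 3)]
Therefore 1971 cannot be expressed as a² + b².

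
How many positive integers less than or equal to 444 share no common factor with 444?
144

444 = 2^2 × 3 × 37
φ(n) = n × ∏(1 - 1/p) for each prime p dividing n
φ(444) = 444 × (1 - 1/2) × (1 - 1/3) × (1 - 1/37) = 144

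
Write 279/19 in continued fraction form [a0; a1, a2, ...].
[14; 1, 2, 6]

Euclidean algorithm steps:
279 = 14 × 19 + 13
19 = 1 × 13 + 6
13 = 2 × 6 + 1
6 = 6 × 1 + 0
Continued fraction: [14; 1, 2, 6]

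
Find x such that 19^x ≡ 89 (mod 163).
137

Baby-step giant-step with step n = ⌈√163⌉ = 13.
Baby steps 19^j mod 163 (j:value) for j=0..12: 0:1, 1:19, 2:35, 3:13, 4:84, 5:129, 6:6, 7:114, 8:47, 9:78, 10:15, 11:122, 12:36.
Giant-step multiplier: 19^(-13) ≡ 19^(162-13) = 19^149 ≡ 107 (mod 163).
Giant steps γ_i = 89·107^i mod 163: γ_0=89, γ_1=69, γ_2=48, γ_3=83, γ_4=79, γ_5=140, γ_6=147, γ_7=81, γ_8=28, γ_9=62, γ_10=114 (in table at j=7).
x = i·n + j = 10·13 + 7 = 137.
Check: 19^137 ≡ 89 (mod 163).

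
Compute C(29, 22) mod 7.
4

Using Lucas' theorem:
Write n=29 and k=22 in base 7:
n in base 7: [4, 1]
k in base 7: [3, 1]
C(29,22) mod 7 = ∏ C(n_i, k_i) mod 7
Digit binomials (mod 7): C(4,3) = 4; C(1,1) = 1
Product: 4 × 1 = 4 ≡ 4 (mod 7)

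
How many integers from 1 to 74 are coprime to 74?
36

74 = 2 × 37
φ(n) = n × ∏(1 - 1/p) for each prime p dividing n
φ(74) = 74 × (1 - 1/2) × (1 - 1/37) = 36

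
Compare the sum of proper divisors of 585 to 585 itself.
deficient

Proper divisors of 585: sum = 1 + 3 + 5 + 9 + 13 + 15 + 39 + 45 + 65 + 117 + 195 = 507
Since 507 < 585, 585 is deficient.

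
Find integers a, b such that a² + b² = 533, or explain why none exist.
2² + 23² (a=2, b=23)

Factorization: 533 = 13 × 41
By Fermat: n is sum of two squares iff every prime p ≡ 3 (mod 4) appears to even power.
All primes ≡ 3 (mod 4) appear to even power.
Search a = 0, 1, 2, … for 533 - a² a perfect square: first hit at a = 2: 533 - 4 = 529 = 23².
533 = 2² + 23² = 4 + 529 ✓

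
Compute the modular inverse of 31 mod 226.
175

gcd(31, 226) = 1, so the inverse exists.
Extended Euclidean algorithm on (226, 31):
226 = 7 × 31 + 9  ⟹  9 = (1)·226 + (-7)·31
31 = 3 × 9 + 4  ⟹  4 = (-3)·226 + (22)·31
9 = 2 × 4 + 1  ⟹  1 = (7)·226 + (-51)·31
So (-51)·31 ≡ 1 (mod 226), i.e. 31^(-1) ≡ -51 ≡ 175 (mod 226).
Check: 31 × 175 = 5425 ≡ 1 (mod 226)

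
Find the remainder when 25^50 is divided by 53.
24

Repeated squaring. Binary of 50 = 110010.
25^1 ≡ 25 (mod 53); 25^2 ≡ 42 (mod 53); 25^4 ≡ 15 (mod 53); 25^8 ≡ 13 (mod 53); 25^16 ≡ 10 (mod 53); 25^32 ≡ 47 (mod 53)
25^50 = 25^2 × 25^16 × 25^32 ≡ 24 (mod 53)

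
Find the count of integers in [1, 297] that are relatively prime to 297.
180

297 = 3^3 × 11
φ(n) = n × ∏(1 - 1/p) for each prime p dividing n
φ(297) = 297 × (1 - 1/3) × (1 - 1/11) = 180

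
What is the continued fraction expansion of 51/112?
[0; 2, 5, 10]

Euclidean algorithm steps:
51 = 0 × 112 + 51
112 = 2 × 51 + 10
51 = 5 × 10 + 1
10 = 10 × 1 + 0
Continued fraction: [0; 2, 5, 10]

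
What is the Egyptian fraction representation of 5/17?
1/4 + 1/23 + 1/1564

Greedy algorithm:
5/17: ceiling(17/5) = 4, use 1/4
3/68: ceiling(68/3) = 23, use 1/23
1/1564: ceiling(1564/1) = 1564, use 1/1564
Result: 5/17 = 1/4 + 1/23 + 1/1564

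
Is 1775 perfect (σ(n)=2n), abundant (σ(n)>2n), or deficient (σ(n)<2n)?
deficient

Proper divisors of 1775: sum = 1 + 5 + 25 + 71 + 355 = 457
Since 457 < 1775, 1775 is deficient.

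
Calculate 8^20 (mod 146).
64

Repeated squaring. Binary of 20 = 10100.
8^1 ≡ 8 (mod 146); 8^2 ≡ 64 (mod 146); 8^4 ≡ 8 (mod 146); 8^8 ≡ 64 (mod 146); 8^16 ≡ 8 (mod 146)
8^20 = 8^4 × 8^16 ≡ 64 (mod 146)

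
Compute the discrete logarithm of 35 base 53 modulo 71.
53

Baby-step giant-step with step n = ⌈√71⌉ = 9.
Baby steps 53^j mod 71 (j:value) for j=0..8: 0:1, 1:53, 2:40, 3:61, 4:38, 5:26, 6:29, 7:46, 8:24.
Giant-step multiplier: 53^(-9) ≡ 53^(70-9) = 53^61 ≡ 59 (mod 71).
Giant steps γ_i = 35·59^i mod 71: γ_0=35, γ_1=6, γ_2=70, γ_3=12, γ_4=69, γ_5=24 (in table at j=8).
x = i·n + j = 5·9 + 8 = 53.
Check: 53^53 ≡ 35 (mod 71).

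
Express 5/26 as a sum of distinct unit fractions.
1/6 + 1/39

Greedy algorithm:
5/26: ceiling(26/5) = 6, use 1/6
1/39: ceiling(39/1) = 39, use 1/39
Result: 5/26 = 1/6 + 1/39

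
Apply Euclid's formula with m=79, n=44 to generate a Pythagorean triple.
(4305, 6952, 8177)

Euclid's formula: a = m² - n², b = 2mn, c = m² + n²
m = 79, n = 44
a = 79² - 44² = 6241 - 1936 = 4305
b = 2 × 79 × 44 = 6952
c = 79² + 44² = 6241 + 1936 = 8177
Verification: 4305² + 6952² = 18533025 + 48330304 = 66863329 = 8177² ✓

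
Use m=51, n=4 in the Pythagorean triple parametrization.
(2585, 408, 2617)

Euclid's formula: a = m² - n², b = 2mn, c = m² + n²
m = 51, n = 4
a = 51² - 4² = 2601 - 16 = 2585
b = 2 × 51 × 4 = 408
c = 51² + 4² = 2601 + 16 = 2617
Verification: 2585² + 408² = 6682225 + 166464 = 6848689 = 2617² ✓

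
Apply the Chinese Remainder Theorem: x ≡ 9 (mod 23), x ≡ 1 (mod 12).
193

Using Chinese Remainder Theorem:
M = 23 × 12 = 276
M1 = 12, M2 = 23
y1 = 12^(-1) mod 23 = 2
y2 = 23^(-1) mod 12 = 11
x = (9×12×2 + 1×23×11) mod 276 = 193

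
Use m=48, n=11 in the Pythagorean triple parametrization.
(2183, 1056, 2425)

Euclid's formula: a = m² - n², b = 2mn, c = m² + n²
m = 48, n = 11
a = 48² - 11² = 2304 - 121 = 2183
b = 2 × 48 × 11 = 1056
c = 48² + 11² = 2304 + 121 = 2425
Verification: 2183² + 1056² = 4765489 + 1115136 = 5880625 = 2425² ✓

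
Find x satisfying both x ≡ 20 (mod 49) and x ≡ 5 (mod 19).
461

Using Chinese Remainder Theorem:
M = 49 × 19 = 931
M1 = 19, M2 = 49
y1 = 19^(-1) mod 49 = 31
y2 = 49^(-1) mod 19 = 7
x = (20×19×31 + 5×49×7) mod 931 = 461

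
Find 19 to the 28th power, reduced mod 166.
99

Repeated squaring. Binary of 28 = 11100.
19^1 ≡ 19 (mod 166); 19^2 ≡ 29 (mod 166); 19^4 ≡ 11 (mod 166); 19^8 ≡ 121 (mod 166); 19^16 ≡ 33 (mod 166)
19^28 = 19^4 × 19^8 × 19^16 ≡ 99 (mod 166)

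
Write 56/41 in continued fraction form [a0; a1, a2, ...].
[1; 2, 1, 2, 1, 3]

Euclidean algorithm steps:
56 = 1 × 41 + 15
41 = 2 × 15 + 11
15 = 1 × 11 + 4
11 = 2 × 4 + 3
4 = 1 × 3 + 1
3 = 3 × 1 + 0
Continued fraction: [1; 2, 1, 2, 1, 3]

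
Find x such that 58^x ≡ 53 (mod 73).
23

Baby-step giant-step with step n = ⌈√73⌉ = 9.
Baby steps 58^j mod 73 (j:value) for j=0..8: 0:1, 1:58, 2:6, 3:56, 4:36, 5:44, 6:70, 7:45, 8:55.
Giant-step multiplier: 58^(-9) ≡ 58^(72-9) = 58^63 ≡ 63 (mod 73).
Giant steps γ_i = 53·63^i mod 73: γ_0=53, γ_1=54, γ_2=44 (in table at j=5).
x = i·n + j = 2·9 + 5 = 23.
Check: 58^23 ≡ 53 (mod 73).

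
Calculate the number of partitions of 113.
851376628

p(n) counts ways to write n as a sum of positive integers (order ignored).
Euler's pentagonal recurrence: p(k) = p(k-1) + p(k-2) - p(k-5) - p(k-7) + p(k-12) + p(k-15) - ... (offsets j(3j∓1)/2, signs ++--, p(0)=1, p(<0)=0).
DP table for k = 0..112: p(0)=1, p(1)=1, p(2)=2, p(3)=3, p(4)=5, p(5)=7, p(6)=11, p(7)=15, p(8)=22, p(9)=30, p(10)=42, p(11)=56, p(12)=77, p(13)=101, p(14)=135, p(15)=176, p(16)=231, p(17)=297, p(18)=385, p(19)=490, p(20)=627, p(21)=792, p(22)=1002, p(23)=1255, p(24)=1575, p(25)=1958, p(26)=2436, p(27)=3010, p(28)=3718, p(29)=4565, p(30)=5604, p(31)=6842, p(32)=8349, p(33)=10143, p(34)=12310, p(35)=14883, p(36)=17977, p(37)=21637, p(38)=26015, p(39)=31185, p(40)=37338, p(41)=44583, p(42)=53174, p(43)=63261, p(44)=75175, p(45)=89134, p(46)=105558, p(47)=124754, p(48)=147273, p(49)=173525, p(50)=204226, p(51)=239943, p(52)=281589, p(53)=329931, p(54)=386155, p(55)=451276, p(56)=526823, p(57)=614154, p(58)=715220, p(59)=831820, p(60)=966467, p(61)=1121505, p(62)=1300156, p(63)=1505499, p(64)=1741630, p(65)=2012558, p(66)=2323520, p(67)=2679689, p(68)=3087735, p(69)=3554345, p(70)=4087968, p(71)=4697205, p(72)=5392783, p(73)=6185689, p(74)=7089500, p(75)=8118264, p(76)=9289091, p(77)=10619863, p(78)=12132164, p(79)=13848650, p(80)=15796476, p(81)=18004327, p(82)=20506255, p(83)=23338469, p(84)=26543660, p(85)=30167357, p(86)=34262962, p(87)=38887673, p(88)=44108109, p(89)=49995925, p(90)=56634173, p(91)=64112359, p(92)=72533807, p(93)=82010177, p(94)=92669720, p(95)=104651419, p(96)=118114304, p(97)=133230930, p(98)=150198136, p(99)=169229875, p(100)=190569292, p(101)=214481126, p(102)=241265379, p(103)=271248950, p(104)=304801365, p(105)=342325709, p(106)=384276336, p(107)=431149389, p(108)=483502844, p(109)=541946240, p(110)=607163746, p(111)=679903203, p(112)=761002156.
Final step: p(113) = p(112) + p(111) - p(108) - p(106) + p(101) + p(98) - p(91) - p(87) + p(78) + p(73) - p(62) - p(56) + p(43) + p(36) - p(21) - p(13)
= 761002156 + 679903203 - 483502844 - 384276336 + 214481126 + 150198136 - 64112359 - 38887673 + 12132164 + 6185689 - 1300156 - 526823 + 63261 + 17977 - 792 - 101
= 851376628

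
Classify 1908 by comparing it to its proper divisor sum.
abundant

Proper divisors of 1908: sum = 1 + 2 + 3 + 4 + 6 + 9 + 12 + 18 + ... + 318 + 477 + 636 + 954 (17 divisors) = 3006
Since 3006 > 1908, 1908 is abundant.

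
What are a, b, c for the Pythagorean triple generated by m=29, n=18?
(517, 1044, 1165)

Euclid's formula: a = m² - n², b = 2mn, c = m² + n²
m = 29, n = 18
a = 29² - 18² = 841 - 324 = 517
b = 2 × 29 × 18 = 1044
c = 29² + 18² = 841 + 324 = 1165
Verification: 517² + 1044² = 267289 + 1089936 = 1357225 = 1165² ✓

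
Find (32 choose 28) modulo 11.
1

Using Lucas' theorem:
Write n=32 and k=28 in base 11:
n in base 11: [2, 10]
k in base 11: [2, 6]
C(32,28) mod 11 = ∏ C(n_i, k_i) mod 11
Digit binomials (mod 11): C(2,2) = 1; C(10,6) = 210 ≡ 1
Product: 1 × 1 = 1 ≡ 1 (mod 11)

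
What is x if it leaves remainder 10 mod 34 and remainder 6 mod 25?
656

Using Chinese Remainder Theorem:
M = 34 × 25 = 850
M1 = 25, M2 = 34
y1 = 25^(-1) mod 34 = 15
y2 = 34^(-1) mod 25 = 14
x = (10×25×15 + 6×34×14) mod 850 = 656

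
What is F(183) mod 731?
529

Matrix identity: Q^n = [[F_(n+1), F_n], [F_n, F_(n-1)]] with Q = [[1,1],[1,0]].
n = 183 = 10110111₂. Square-and-multiply, entries mod 731:
Q^1 = [[1,1],[1,0]]
Q^2 = (Q^1)² = [[2,1],[1,1]]
Q^5 = (Q^2)²·Q = [[8,5],[5,3]]
Q^11 = (Q^5)²·Q = [[144,89],[89,55]]
Q^22 = (Q^11)² = [[148,167],[167,712]]
Q^45 = (Q^22)²·Q = [[429,85],[85,344]]
Q^91 = (Q^45)²·Q = [[390,475],[475,646]]
Q^183 = (Q^91)²·Q = [[666,529],[529,137]]
F_183 mod 731 = Q^183[0][1] = 529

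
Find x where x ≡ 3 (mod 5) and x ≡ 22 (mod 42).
148

Using Chinese Remainder Theorem:
M = 5 × 42 = 210
M1 = 42, M2 = 5
y1 = 42^(-1) mod 5 = 3
y2 = 5^(-1) mod 42 = 17
x = (3×42×3 + 22×5×17) mod 210 = 148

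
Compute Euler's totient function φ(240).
64

240 = 2^4 × 3 × 5
φ(n) = n × ∏(1 - 1/p) for each prime p dividing n
φ(240) = 240 × (1 - 1/2) × (1 - 1/3) × (1 - 1/5) = 64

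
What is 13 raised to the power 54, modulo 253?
16

Repeated squaring. Binary of 54 = 110110.
13^1 ≡ 13 (mod 253); 13^2 ≡ 169 (mod 253); 13^4 ≡ 225 (mod 253); 13^8 ≡ 25 (mod 253); 13^16 ≡ 119 (mod 253); 13^32 ≡ 246 (mod 253)
13^54 = 13^2 × 13^4 × 13^16 × 13^32 ≡ 16 (mod 253)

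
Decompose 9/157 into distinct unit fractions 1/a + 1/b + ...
1/18 + 1/566 + 1/399879

Greedy algorithm:
9/157: ceiling(157/9) = 18, use 1/18
5/2826: ceiling(2826/5) = 566, use 1/566
1/399879: ceiling(399879/1) = 399879, use 1/399879
Result: 9/157 = 1/18 + 1/566 + 1/399879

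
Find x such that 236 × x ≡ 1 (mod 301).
213

gcd(236, 301) = 1, so the inverse exists.
Extended Euclidean algorithm on (301, 236):
301 = 1 × 236 + 65  ⟹  65 = (1)·301 + (-1)·236
236 = 3 × 65 + 41  ⟹  41 = (-3)·301 + (4)·236
65 = 1 × 41 + 24  ⟹  24 = (4)·301 + (-5)·236
41 = 1 × 24 + 17  ⟹  17 = (-7)·301 + (9)·236
24 = 1 × 17 + 7  ⟹  7 = (11)·301 + (-14)·236
17 = 2 × 7 + 3  ⟹  3 = (-29)·301 + (37)·236
7 = 2 × 3 + 1  ⟹  1 = (69)·301 + (-88)·236
So (-88)·236 ≡ 1 (mod 301), i.e. 236^(-1) ≡ -88 ≡ 213 (mod 301).
Check: 236 × 213 = 50268 ≡ 1 (mod 301)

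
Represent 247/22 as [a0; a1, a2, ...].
[11; 4, 2, 2]

Euclidean algorithm steps:
247 = 11 × 22 + 5
22 = 4 × 5 + 2
5 = 2 × 2 + 1
2 = 2 × 1 + 0
Continued fraction: [11; 4, 2, 2]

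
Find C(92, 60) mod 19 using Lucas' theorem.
17

Using Lucas' theorem:
Write n=92 and k=60 in base 19:
n in base 19: [4, 16]
k in base 19: [3, 3]
C(92,60) mod 19 = ∏ C(n_i, k_i) mod 19
Digit binomials (mod 19): C(4,3) = 4; C(16,3) = 560 ≡ 9
Product: 4 × 9 = 36 ≡ 17 (mod 19)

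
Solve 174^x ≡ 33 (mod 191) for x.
67

Baby-step giant-step with step n = ⌈√191⌉ = 14.
Baby steps 174^j mod 191 (j:value) for j=0..13: 0:1, 1:174, 2:98, 3:53, 4:54, 5:37, 6:135, 7:188, 8:51, 9:88, 10:32, 11:29, 12:80, 13:168.
Giant-step multiplier: 174^(-14) ≡ 174^(190-14) = 174^176 ≡ 85 (mod 191).
Giant steps γ_i = 33·85^i mod 191: γ_0=33, γ_1=131, γ_2=57, γ_3=70, γ_4=29 (in table at j=11).
x = i·n + j = 4·14 + 11 = 67.
Check: 174^67 ≡ 33 (mod 191).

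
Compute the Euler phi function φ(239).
238

239 = 239
φ(n) = n × ∏(1 - 1/p) for each prime p dividing n
φ(239) = 239 × (1 - 1/239) = 238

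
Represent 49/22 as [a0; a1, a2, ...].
[2; 4, 2, 2]

Euclidean algorithm steps:
49 = 2 × 22 + 5
22 = 4 × 5 + 2
5 = 2 × 2 + 1
2 = 2 × 1 + 0
Continued fraction: [2; 4, 2, 2]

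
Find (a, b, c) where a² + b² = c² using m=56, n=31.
(2175, 3472, 4097)

Euclid's formula: a = m² - n², b = 2mn, c = m² + n²
m = 56, n = 31
a = 56² - 31² = 3136 - 961 = 2175
b = 2 × 56 × 31 = 3472
c = 56² + 31² = 3136 + 961 = 4097
Verification: 2175² + 3472² = 4730625 + 12054784 = 16785409 = 4097² ✓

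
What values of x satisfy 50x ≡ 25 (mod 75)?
x ≡ 2 (mod 3)

gcd(50, 75) = 25, which divides 25, so solutions exist.
Divide through by 25: 2x ≡ 1 (mod 3).
Find 2^(-1) mod 3 by the extended Euclidean algorithm:
3 = 1 × 2 + 1  ⟹  1 = (1)·3 + (-1)·2
So (-1)·2 ≡ 1 (mod 3), i.e. 2^(-1) ≡ -1 ≡ 2 (mod 3).
x ≡ 2 × 1 = 2 ≡ 2 (mod 3).
Check: 50 × 2 = 100 ≡ 25 (mod 75).
x ≡ 2 (mod 3), giving 25 solutions mod 75.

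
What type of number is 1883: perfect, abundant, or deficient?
deficient

Proper divisors of 1883: sum = 1 + 7 + 269 = 277
Since 277 < 1883, 1883 is deficient.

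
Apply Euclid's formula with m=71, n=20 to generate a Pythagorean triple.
(4641, 2840, 5441)

Euclid's formula: a = m² - n², b = 2mn, c = m² + n²
m = 71, n = 20
a = 71² - 20² = 5041 - 400 = 4641
b = 2 × 71 × 20 = 2840
c = 71² + 20² = 5041 + 400 = 5441
Verification: 4641² + 2840² = 21538881 + 8065600 = 29604481 = 5441² ✓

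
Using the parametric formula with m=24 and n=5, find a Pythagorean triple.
(551, 240, 601)

Euclid's formula: a = m² - n², b = 2mn, c = m² + n²
m = 24, n = 5
a = 24² - 5² = 576 - 25 = 551
b = 2 × 24 × 5 = 240
c = 24² + 5² = 576 + 25 = 601
Verification: 551² + 240² = 303601 + 57600 = 361201 = 601² ✓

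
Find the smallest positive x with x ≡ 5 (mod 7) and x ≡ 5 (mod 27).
5

Using Chinese Remainder Theorem:
M = 7 × 27 = 189
M1 = 27, M2 = 7
y1 = 27^(-1) mod 7 = 6
y2 = 7^(-1) mod 27 = 4
x = (5×27×6 + 5×7×4) mod 189 = 5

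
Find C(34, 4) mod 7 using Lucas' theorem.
1

Using Lucas' theorem:
Write n=34 and k=4 in base 7:
n in base 7: [4, 6]
k in base 7: [0, 4]
C(34,4) mod 7 = ∏ C(n_i, k_i) mod 7
Digit binomials (mod 7): C(4,0) = 1; C(6,4) = 15 ≡ 1
Product: 1 × 1 = 1 ≡ 1 (mod 7)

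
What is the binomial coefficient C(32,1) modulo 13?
6

Using Lucas' theorem:
Write n=32 and k=1 in base 13:
n in base 13: [2, 6]
k in base 13: [0, 1]
C(32,1) mod 13 = ∏ C(n_i, k_i) mod 13
Digit binomials (mod 13): C(2,0) = 1; C(6,1) = 6
Product: 1 × 6 = 6 ≡ 6 (mod 13)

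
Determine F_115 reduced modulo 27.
14

Matrix identity: Q^n = [[F_(n+1), F_n], [F_n, F_(n-1)]] with Q = [[1,1],[1,0]].
n = 115 = 1110011₂. Square-and-multiply, entries mod 27:
Q^1 = [[1,1],[1,0]]
Q^3 = (Q^1)²·Q = [[3,2],[2,1]]
Q^7 = (Q^3)²·Q = [[21,13],[13,8]]
Q^14 = (Q^7)² = [[16,26],[26,17]]
Q^28 = (Q^14)² = [[14,21],[21,20]]
Q^57 = (Q^28)²·Q = [[1,16],[16,12]]
Q^115 = (Q^57)²·Q = [[6,14],[14,19]]
F_115 mod 27 = Q^115[0][1] = 14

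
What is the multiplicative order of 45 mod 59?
29

59 is prime, so ord(45) divides φ(59) = 58.
Divisors of 58: 1, 2, 29, 58.
Repeated squaring: 45^1 ≡ 45, 45^2 ≡ 19, 45^4 ≡ 7, 45^8 ≡ 49, 45^16 ≡ 41, 45^32 ≡ 29 (mod 59).
Test 45^d mod 59 for each divisor d in increasing order:
45^1 ≡ 45
45^2 ≡ 19
45^29 = 45^16·45^8·45^4·45^1 ≡ 1  ← first divisor giving 1
The order is 29.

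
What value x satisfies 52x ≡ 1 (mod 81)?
67

gcd(52, 81) = 1, so the inverse exists.
Extended Euclidean algorithm on (81, 52):
81 = 1 × 52 + 29  ⟹  29 = (1)·81 + (-1)·52
52 = 1 × 29 + 23  ⟹  23 = (-1)·81 + (2)·52
29 = 1 × 23 + 6  ⟹  6 = (2)·81 + (-3)·52
23 = 3 × 6 + 5  ⟹  5 = (-7)·81 + (11)·52
6 = 1 × 5 + 1  ⟹  1 = (9)·81 + (-14)·52
So (-14)·52 ≡ 1 (mod 81), i.e. 52^(-1) ≡ -14 ≡ 67 (mod 81).
Check: 52 × 67 = 3484 ≡ 1 (mod 81)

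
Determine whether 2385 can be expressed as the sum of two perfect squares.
9² + 48² (a=9, b=48)

Factorization: 2385 = 3^2 × 5 × 53
By Fermat: n is sum of two squares iff every prime p ≡ 3 (mod 4) appears to even power.
All primes ≡ 3 (mod 4) appear to even power.
Search a = 0, 1, 2, … for 2385 - a² a perfect square: first hit at a = 9: 2385 - 81 = 2304 = 48².
2385 = 9² + 48² = 81 + 2304 ✓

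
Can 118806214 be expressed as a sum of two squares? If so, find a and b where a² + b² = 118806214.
Not possible

Factorization: 118806214 = 2 × 29 × 127^3
By Fermat: n is sum of two squares iff every prime p ≡ 3 (mod 4) appears to even power.
Prime(s) ≡ 3 (mod 4) with odd exponent: [(127, 3)]
Therefore 118806214 cannot be expressed as a² + b².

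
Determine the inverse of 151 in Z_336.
247

gcd(151, 336) = 1, so the inverse exists.
Extended Euclidean algorithm on (336, 151):
336 = 2 × 151 + 34  ⟹  34 = (1)·336 + (-2)·151
151 = 4 × 34 + 15  ⟹  15 = (-4)·336 + (9)·151
34 = 2 × 15 + 4  ⟹  4 = (9)·336 + (-20)·151
15 = 3 × 4 + 3  ⟹  3 = (-31)·336 + (69)·151
4 = 1 × 3 + 1  ⟹  1 = (40)·336 + (-89)·151
So (-89)·151 ≡ 1 (mod 336), i.e. 151^(-1) ≡ -89 ≡ 247 (mod 336).
Check: 151 × 247 = 37297 ≡ 1 (mod 336)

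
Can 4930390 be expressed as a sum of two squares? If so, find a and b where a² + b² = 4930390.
Not possible

Factorization: 4930390 = 2 × 5 × 79^3
By Fermat: n is sum of two squares iff every prime p ≡ 3 (mod 4) appears to even power.
Prime(s) ≡ 3 (mod 4) with odd exponent: [(79, 3)]
Therefore 4930390 cannot be expressed as a² + b².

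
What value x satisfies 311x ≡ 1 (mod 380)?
11

gcd(311, 380) = 1, so the inverse exists.
Extended Euclidean algorithm on (380, 311):
380 = 1 × 311 + 69  ⟹  69 = (1)·380 + (-1)·311
311 = 4 × 69 + 35  ⟹  35 = (-4)·380 + (5)·311
69 = 1 × 35 + 34  ⟹  34 = (5)·380 + (-6)·311
35 = 1 × 34 + 1  ⟹  1 = (-9)·380 + (11)·311
So (11)·311 ≡ 1 (mod 380), i.e. 311^(-1) ≡ 11 (mod 380).
Check: 311 × 11 = 3421 ≡ 1 (mod 380)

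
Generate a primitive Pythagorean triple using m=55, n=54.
(109, 5940, 5941)

Euclid's formula: a = m² - n², b = 2mn, c = m² + n²
m = 55, n = 54
a = 55² - 54² = 3025 - 2916 = 109
b = 2 × 55 × 54 = 5940
c = 55² + 54² = 3025 + 2916 = 5941
Verification: 109² + 5940² = 11881 + 35283600 = 35295481 = 5941² ✓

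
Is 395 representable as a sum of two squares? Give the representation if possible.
Not possible

Factorization: 395 = 5 × 79
By Fermat: n is sum of two squares iff every prime p ≡ 3 (mod 4) appears to even power.
Prime(s) ≡ 3 (mod 4) with odd exponent: [(79, 1)]
Therefore 395 cannot be expressed as a² + b².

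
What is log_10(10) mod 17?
1

Baby-step giant-step with step n = ⌈√17⌉ = 5.
Baby steps 10^j mod 17 (j:value) for j=0..4: 0:1, 1:10, 2:15, 3:14, 4:4.
h = 10 is already in the table at j=1, so x = 1.
Check: 10^1 ≡ 10 (mod 17).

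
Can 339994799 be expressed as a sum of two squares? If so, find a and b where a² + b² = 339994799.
Not possible

Factorization: 339994799 = 73 × 167^3
By Fermat: n is sum of two squares iff every prime p ≡ 3 (mod 4) appears to even power.
Prime(s) ≡ 3 (mod 4) with odd exponent: [(167, 3)]
Therefore 339994799 cannot be expressed as a² + b².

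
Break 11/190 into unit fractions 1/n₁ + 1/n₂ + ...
1/18 + 1/428 + 1/365940

Greedy algorithm:
11/190: ceiling(190/11) = 18, use 1/18
2/855: ceiling(855/2) = 428, use 1/428
1/365940: ceiling(365940/1) = 365940, use 1/365940
Result: 11/190 = 1/18 + 1/428 + 1/365940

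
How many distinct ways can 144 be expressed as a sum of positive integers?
22540654445

p(n) counts ways to write n as a sum of positive integers (order ignored).
Euler's pentagonal recurrence: p(k) = p(k-1) + p(k-2) - p(k-5) - p(k-7) + p(k-12) + p(k-15) - ... (offsets j(3j∓1)/2, signs ++--, p(0)=1, p(<0)=0).
DP table for k = 0..143: p(0)=1, p(1)=1, p(2)=2, p(3)=3, p(4)=5, p(5)=7, p(6)=11, p(7)=15, p(8)=22, p(9)=30, p(10)=42, p(11)=56, p(12)=77, p(13)=101, p(14)=135, p(15)=176, p(16)=231, p(17)=297, p(18)=385, p(19)=490, p(20)=627, p(21)=792, p(22)=1002, p(23)=1255, p(24)=1575, p(25)=1958, p(26)=2436, p(27)=3010, p(28)=3718, p(29)=4565, p(30)=5604, p(31)=6842, p(32)=8349, p(33)=10143, p(34)=12310, p(35)=14883, p(36)=17977, p(37)=21637, p(38)=26015, p(39)=31185, p(40)=37338, p(41)=44583, p(42)=53174, p(43)=63261, p(44)=75175, p(45)=89134, p(46)=105558, p(47)=124754, p(48)=147273, p(49)=173525, p(50)=204226, p(51)=239943, p(52)=281589, p(53)=329931, p(54)=386155, p(55)=451276, p(56)=526823, p(57)=614154, p(58)=715220, p(59)=831820, p(60)=966467, p(61)=1121505, p(62)=1300156, p(63)=1505499, p(64)=1741630, p(65)=2012558, p(66)=2323520, p(67)=2679689, p(68)=3087735, p(69)=3554345, p(70)=4087968, p(71)=4697205, p(72)=5392783, p(73)=6185689, p(74)=7089500, p(75)=8118264, p(76)=9289091, p(77)=10619863, p(78)=12132164, p(79)=13848650, p(80)=15796476, p(81)=18004327, p(82)=20506255, p(83)=23338469, p(84)=26543660, p(85)=30167357, p(86)=34262962, p(87)=38887673, p(88)=44108109, p(89)=49995925, p(90)=56634173, p(91)=64112359, p(92)=72533807, p(93)=82010177, p(94)=92669720, p(95)=104651419, p(96)=118114304, p(97)=133230930, p(98)=150198136, p(99)=169229875, p(100)=190569292, p(101)=214481126, p(102)=241265379, p(103)=271248950, p(104)=304801365, p(105)=342325709, p(106)=384276336, p(107)=431149389, p(108)=483502844, p(109)=541946240, p(110)=607163746, p(111)=679903203, p(112)=761002156, p(113)=851376628, p(114)=952050665, p(115)=1064144451, p(116)=1188908248, p(117)=1327710076, p(118)=1482074143, p(119)=1653668665, p(120)=1844349560, p(121)=2056148051, p(122)=2291320912, p(123)=2552338241, p(124)=2841940500, p(125)=3163127352, p(126)=3519222692, p(127)=3913864295, p(128)=4351078600, p(129)=4835271870, p(130)=5371315400, p(131)=5964539504, p(132)=6620830889, p(133)=7346629512, p(134)=8149040695, p(135)=9035836076, p(136)=10015581680, p(137)=11097645016, p(138)=12292341831, p(139)=13610949895, p(140)=15065878135, p(141)=16670689208, p(142)=18440293320, p(143)=20390982757.
Final step: p(144) = p(143) + p(142) - p(139) - p(137) + p(132) + p(129) - p(122) - p(118) + p(109) + p(104) - p(93) - p(87) + p(74) + p(67) - p(52) - p(44) + p(27) + p(18)
= 20390982757 + 18440293320 - 13610949895 - 11097645016 + 6620830889 + 4835271870 - 2291320912 - 1482074143 + 541946240 + 304801365 - 82010177 - 38887673 + 7089500 + 2679689 - 281589 - 75175 + 3010 + 385
= 22540654445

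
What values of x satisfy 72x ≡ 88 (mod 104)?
x ≡ 7 (mod 13)

gcd(72, 104) = 8, which divides 88, so solutions exist.
Divide through by 8: 9x ≡ 11 (mod 13).
Find 9^(-1) mod 13 by the extended Euclidean algorithm:
13 = 1 × 9 + 4  ⟹  4 = (1)·13 + (-1)·9
9 = 2 × 4 + 1  ⟹  1 = (-2)·13 + (3)·9
So (3)·9 ≡ 1 (mod 13), i.e. 9^(-1) ≡ 3 (mod 13).
x ≡ 3 × 11 = 33 ≡ 7 (mod 13).
Check: 72 × 7 = 504 ≡ 88 (mod 104).
x ≡ 7 (mod 13), giving 8 solutions mod 104.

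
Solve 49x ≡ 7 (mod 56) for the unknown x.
x ≡ 7 (mod 8)

gcd(49, 56) = 7, which divides 7, so solutions exist.
Divide through by 7: 7x ≡ 1 (mod 8).
Find 7^(-1) mod 8 by the extended Euclidean algorithm:
8 = 1 × 7 + 1  ⟹  1 = (1)·8 + (-1)·7
So (-1)·7 ≡ 1 (mod 8), i.e. 7^(-1) ≡ -1 ≡ 7 (mod 8).
x ≡ 7 × 1 = 7 ≡ 7 (mod 8).
Check: 49 × 7 = 343 ≡ 7 (mod 56).
x ≡ 7 (mod 8), giving 7 solutions mod 56.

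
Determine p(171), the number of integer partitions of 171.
301384802048

p(n) counts ways to write n as a sum of positive integers (order ignored).
Euler's pentagonal recurrence: p(k) = p(k-1) + p(k-2) - p(k-5) - p(k-7) + p(k-12) + p(k-15) - ... (offsets j(3j∓1)/2, signs ++--, p(0)=1, p(<0)=0).
DP table for k = 0..170: p(0)=1, p(1)=1, p(2)=2, p(3)=3, p(4)=5, p(5)=7, p(6)=11, p(7)=15, p(8)=22, p(9)=30, p(10)=42, p(11)=56, p(12)=77, p(13)=101, p(14)=135, p(15)=176, p(16)=231, p(17)=297, p(18)=385, p(19)=490, p(20)=627, p(21)=792, p(22)=1002, p(23)=1255, p(24)=1575, p(25)=1958, p(26)=2436, p(27)=3010, p(28)=3718, p(29)=4565, p(30)=5604, p(31)=6842, p(32)=8349, p(33)=10143, p(34)=12310, p(35)=14883, p(36)=17977, p(37)=21637, p(38)=26015, p(39)=31185, p(40)=37338, p(41)=44583, p(42)=53174, p(43)=63261, p(44)=75175, p(45)=89134, p(46)=105558, p(47)=124754, p(48)=147273, p(49)=173525, p(50)=204226, p(51)=239943, p(52)=281589, p(53)=329931, p(54)=386155, p(55)=451276, p(56)=526823, p(57)=614154, p(58)=715220, p(59)=831820, p(60)=966467, p(61)=1121505, p(62)=1300156, p(63)=1505499, p(64)=1741630, p(65)=2012558, p(66)=2323520, p(67)=2679689, p(68)=3087735, p(69)=3554345, p(70)=4087968, p(71)=4697205, p(72)=5392783, p(73)=6185689, p(74)=7089500, p(75)=8118264, p(76)=9289091, p(77)=10619863, p(78)=12132164, p(79)=13848650, p(80)=15796476, p(81)=18004327, p(82)=20506255, p(83)=23338469, p(84)=26543660, p(85)=30167357, p(86)=34262962, p(87)=38887673, p(88)=44108109, p(89)=49995925, p(90)=56634173, p(91)=64112359, p(92)=72533807, p(93)=82010177, p(94)=92669720, p(95)=104651419, p(96)=118114304, p(97)=133230930, p(98)=150198136, p(99)=169229875, p(100)=190569292, p(101)=214481126, p(102)=241265379, p(103)=271248950, p(104)=304801365, p(105)=342325709, p(106)=384276336, p(107)=431149389, p(108)=483502844, p(109)=541946240, p(110)=607163746, p(111)=679903203, p(112)=761002156, p(113)=851376628, p(114)=952050665, p(115)=1064144451, p(116)=1188908248, p(117)=1327710076, p(118)=1482074143, p(119)=1653668665, p(120)=1844349560, p(121)=2056148051, p(122)=2291320912, p(123)=2552338241, p(124)=2841940500, p(125)=3163127352, p(126)=3519222692, p(127)=3913864295, p(128)=4351078600, p(129)=4835271870, p(130)=5371315400, p(131)=5964539504, p(132)=6620830889, p(133)=7346629512, p(134)=8149040695, p(135)=9035836076, p(136)=10015581680, p(137)=11097645016, p(138)=12292341831, p(139)=13610949895, p(140)=15065878135, p(141)=16670689208, p(142)=18440293320, p(143)=20390982757, p(144)=22540654445, p(145)=24908858009, p(146)=27517052599, p(147)=30388671978, p(148)=33549419497, p(149)=37027355200, p(150)=40853235313, p(151)=45060624582, p(152)=49686288421, p(153)=54770336324, p(154)=60356673280, p(155)=66493182097, p(156)=73232243759, p(157)=80630964769, p(158)=88751778802, p(159)=97662728555, p(160)=107438159466, p(161)=118159068427, p(162)=129913904637, p(163)=142798995930, p(164)=156919475295, p(165)=172389800255, p(166)=189334822579, p(167)=207890420102, p(168)=228204732751, p(169)=250438925115, p(170)=274768617130.
Final step: p(171) = p(170) + p(169) - p(166) - p(164) + p(159) + p(156) - p(149) - p(145) + p(136) + p(131) - p(120) - p(114) + p(101) + p(94) - p(79) - p(71) + p(54) + p(45) - p(26) - p(16)
= 274768617130 + 250438925115 - 189334822579 - 156919475295 + 97662728555 + 73232243759 - 37027355200 - 24908858009 + 10015581680 + 5964539504 - 1844349560 - 952050665 + 214481126 + 92669720 - 13848650 - 4697205 + 386155 + 89134 - 2436 - 231
= 301384802048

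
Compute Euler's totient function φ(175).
120

175 = 5^2 × 7
φ(n) = n × ∏(1 - 1/p) for each prime p dividing n
φ(175) = 175 × (1 - 1/5) × (1 - 1/7) = 120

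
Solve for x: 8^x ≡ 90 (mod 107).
98

Baby-step giant-step with step n = ⌈√107⌉ = 11.
Baby steps 8^j mod 107 (j:value) for j=0..10: 0:1, 1:8, 2:64, 3:84, 4:30, 5:26, 6:101, 7:59, 8:44, 9:31, 10:34.
Giant-step multiplier: 8^(-11) ≡ 8^(106-11) = 8^95 ≡ 24 (mod 107).
Giant steps γ_i = 90·24^i mod 107: γ_0=90, γ_1=20, γ_2=52, γ_3=71, γ_4=99, γ_5=22, γ_6=100, γ_7=46, γ_8=34 (in table at j=10).
x = i·n + j = 8·11 + 10 = 98.
Check: 8^98 ≡ 90 (mod 107).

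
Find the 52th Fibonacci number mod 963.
939

Matrix identity: Q^n = [[F_(n+1), F_n], [F_n, F_(n-1)]] with Q = [[1,1],[1,0]].
n = 52 = 110100₂. Square-and-multiply, entries mod 963:
Q^1 = [[1,1],[1,0]]
Q^3 = (Q^1)²·Q = [[3,2],[2,1]]
Q^6 = (Q^3)² = [[13,8],[8,5]]
Q^13 = (Q^6)²·Q = [[377,233],[233,144]]
Q^26 = (Q^13)² = [[929,55],[55,874]]
Q^52 = (Q^26)² = [[329,939],[939,353]]
F_52 mod 963 = Q^52[0][1] = 939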